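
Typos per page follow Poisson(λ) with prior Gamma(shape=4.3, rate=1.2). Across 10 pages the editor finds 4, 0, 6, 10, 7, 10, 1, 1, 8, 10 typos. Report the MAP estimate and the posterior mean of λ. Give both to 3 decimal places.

Σ counts = 57. Posterior: Gamma(shape = 4.3+57 = 61.3, rate = 1.2+10 = 11.2).
Mode = (α−1)/β = 60.3/11.2 = 5.384.
Mean = α/β = 61.3/11.2 = 5.473.
Right-skewed posterior ⇒ mode < mean.

λ_MAP = 5.384, E[λ|data] = 5.473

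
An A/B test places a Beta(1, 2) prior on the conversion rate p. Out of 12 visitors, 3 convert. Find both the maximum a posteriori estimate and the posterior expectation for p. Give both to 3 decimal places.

Posterior: Beta(1+3, 2+9) = Beta(4, 11).
Mode = (4−1)/(4+11−2) = 3/13 = 0.231.
Mean = 4/(4+11) = 4/15 = 0.267.
The posterior is right-skewed, so the mean exceeds the mode.

MAP: 0.231. Posterior mean: 0.267.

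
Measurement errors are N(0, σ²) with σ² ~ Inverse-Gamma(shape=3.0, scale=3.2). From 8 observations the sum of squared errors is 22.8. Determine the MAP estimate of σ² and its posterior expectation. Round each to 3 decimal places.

Posterior: Inverse-Gamma(shape = 3.0+8/2 = 7.0, scale = 3.2+22.8/2 = 14.6).
Mode = β/(α+1) = 14.6/8.0 = 1.825.
Mean = β/(α−1) = 14.6/6.0 = 2.433.

MAP = 1.825; posterior mean = 2.433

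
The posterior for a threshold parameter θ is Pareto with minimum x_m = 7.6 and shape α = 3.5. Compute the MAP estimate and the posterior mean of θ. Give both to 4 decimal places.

MAP estimate = 7.6000, posterior mean = 10.6400

The Pareto density is strictly decreasing on [x_m, ∞), so the mode is x_m = 7.6000.
Mean = α·x_m/(α−1) = 3.5·7.6/2.5 = 10.6400.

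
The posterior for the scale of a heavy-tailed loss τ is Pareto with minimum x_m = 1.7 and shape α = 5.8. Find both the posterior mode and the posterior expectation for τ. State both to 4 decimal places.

MAP = 1.7000; posterior mean = 2.0542

The Pareto density is strictly decreasing on [x_m, ∞), so the mode is x_m = 1.7000.
Mean = α·x_m/(α−1) = 5.8·1.7/4.8 = 2.0542.
The mean is pulled above the mode by the posterior's right skew.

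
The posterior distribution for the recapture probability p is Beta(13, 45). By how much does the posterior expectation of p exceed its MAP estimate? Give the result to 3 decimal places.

0.010

Mode = (13−1)/(13+45−2) = 12/56 = 0.214.
Mean = 13/(13+45) = 13/58 = 0.224.
Difference = 0.224 − 0.214 = 0.010.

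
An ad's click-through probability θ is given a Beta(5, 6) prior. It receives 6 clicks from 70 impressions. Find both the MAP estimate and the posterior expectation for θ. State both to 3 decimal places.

MAP estimate = 0.127, posterior expectation = 0.136

Posterior: Beta(5+6, 6+64) = Beta(11, 70).
Mode = (11−1)/(11+70−2) = 10/79 = 0.127.
Mean = 11/(11+70) = 11/81 = 0.136.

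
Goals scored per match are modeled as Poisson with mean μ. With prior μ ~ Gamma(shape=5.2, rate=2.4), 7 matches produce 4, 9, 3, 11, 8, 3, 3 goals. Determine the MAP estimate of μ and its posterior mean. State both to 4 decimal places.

Σ counts = 41. Posterior: Gamma(shape = 5.2+41 = 46.2, rate = 2.4+7 = 9.4).
Mode = (α−1)/β = 45.2/9.4 = 4.8085.
Mean = α/β = 46.2/9.4 = 4.9149.

MAP: 4.8085. Posterior mean: 4.9149.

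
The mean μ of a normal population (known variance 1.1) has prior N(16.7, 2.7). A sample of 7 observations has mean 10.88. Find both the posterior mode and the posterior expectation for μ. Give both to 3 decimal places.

Posterior for μ is Normal. Precision-weighted mean: (1/2.7·16.7 + 7/1.1·10.88) / (1/2.7 + 7/1.1) = 11.200.
A Normal posterior is symmetric, so mode = mean.

MAP = 11.200, posterior mean = 11.200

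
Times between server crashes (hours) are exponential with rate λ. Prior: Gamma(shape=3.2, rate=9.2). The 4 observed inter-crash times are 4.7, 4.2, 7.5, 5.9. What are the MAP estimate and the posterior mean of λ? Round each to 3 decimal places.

Σ times = 22.3. Posterior: Gamma(shape = 3.2+4 = 7.2, rate = 9.2+22.3 = 31.5).
Mode = (α−1)/β = 6.2/31.5 = 0.197.
Mean = α/β = 7.2/31.5 = 0.229.
The posterior is right-skewed, so the mean exceeds the mode.

MAP estimate = 0.197, posterior mean = 0.229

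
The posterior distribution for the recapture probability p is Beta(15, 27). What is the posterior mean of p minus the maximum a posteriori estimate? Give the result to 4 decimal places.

0.0071

Mode = (15−1)/(15+27−2) = 14/40 = 0.3500.
Mean = 15/(15+27) = 15/42 = 0.3571.
Difference = 0.3571 − 0.3500 = 0.0071.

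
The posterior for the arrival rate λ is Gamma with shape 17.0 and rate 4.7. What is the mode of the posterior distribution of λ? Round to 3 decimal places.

Mode = (α−1)/β = 16.0/4.7 = 3.404.
Mean = α/β = 17.0/4.7 = 3.617.
This is the posterior mode — the MAP estimate.

3.404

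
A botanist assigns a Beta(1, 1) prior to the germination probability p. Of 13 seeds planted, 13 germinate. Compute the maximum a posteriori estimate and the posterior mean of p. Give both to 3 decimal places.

MAP: 1.000. Posterior mean: 0.933.

Posterior: Beta(1+13, 1+0) = Beta(14, 1).
Since β = 1 ≤ 1 and α > 1, the Beta density is monotone increasing on [0,1]; the mode is at 1.
Mean = 14/(14+1) = 0.933.
The mean is pulled below the mode by the posterior's left skew.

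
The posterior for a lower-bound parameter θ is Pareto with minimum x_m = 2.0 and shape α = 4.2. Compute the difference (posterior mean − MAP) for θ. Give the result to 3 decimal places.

The Pareto density is strictly decreasing on [x_m, ∞), so the mode is x_m = 2.000.
Mean = α·x_m/(α−1) = 4.2·2.0/3.2 = 2.625.
Difference = 2.625 − 2.000 = 0.625.

0.625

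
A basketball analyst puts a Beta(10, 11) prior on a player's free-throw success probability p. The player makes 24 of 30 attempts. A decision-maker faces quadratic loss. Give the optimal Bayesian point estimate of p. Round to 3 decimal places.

0.667

Posterior: Beta(10+24, 11+6) = Beta(34, 17).
Mode = (34−1)/(34+17−2) = 33/49 = 0.673.
Mean = 34/(34+17) = 34/51 = 0.667.
Quadratic loss ⇒ the optimal estimator is the posterior mean.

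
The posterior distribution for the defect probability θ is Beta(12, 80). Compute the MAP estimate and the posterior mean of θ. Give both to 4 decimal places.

MAP = 0.1222, posterior mean = 0.1304

Mode = (12−1)/(12+80−2) = 11/90 = 0.1222.
Mean = 12/(12+80) = 12/92 = 0.1304.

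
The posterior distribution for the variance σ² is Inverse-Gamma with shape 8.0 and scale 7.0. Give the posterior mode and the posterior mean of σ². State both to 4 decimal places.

Mode = β/(α+1) = 7.0/9.0 = 0.7778.
Mean = β/(α−1) = 7.0/7.0 = 1.0000.
Right-skewed posterior ⇒ mode < mean.

σ²_MAP = 0.7778, E[σ²|data] = 1.0000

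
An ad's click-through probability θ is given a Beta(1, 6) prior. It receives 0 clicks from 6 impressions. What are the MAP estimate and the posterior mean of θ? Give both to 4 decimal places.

MAP = 0.0000, posterior mean = 0.0769

Posterior: Beta(1+0, 6+6) = Beta(1, 12).
Since α = 1 ≤ 1 and β > 1, the Beta density is monotone decreasing on [0,1]; the mode is at 0.
Mean = 1/(1+12) = 0.0769.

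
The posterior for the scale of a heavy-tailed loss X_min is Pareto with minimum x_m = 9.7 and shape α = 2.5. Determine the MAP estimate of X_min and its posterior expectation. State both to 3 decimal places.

MAP = 9.700; posterior mean = 16.167

The Pareto density is strictly decreasing on [x_m, ∞), so the mode is x_m = 9.700.
Mean = α·x_m/(α−1) = 2.5·9.7/1.5 = 16.167.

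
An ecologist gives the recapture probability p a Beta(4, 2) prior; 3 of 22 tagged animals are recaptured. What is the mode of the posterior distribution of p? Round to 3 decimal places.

0.231

Posterior: Beta(4+3, 2+19) = Beta(7, 21).
Mode = (7−1)/(7+21−2) = 6/26 = 0.231.
Mean = 7/(7+21) = 7/28 = 0.250.
This is the posterior mode — the MAP estimate.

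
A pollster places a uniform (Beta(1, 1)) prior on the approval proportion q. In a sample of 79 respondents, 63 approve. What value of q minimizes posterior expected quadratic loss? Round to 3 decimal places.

0.790

Posterior: Beta(1+63, 1+16) = Beta(64, 17).
Mode = (64−1)/(64+17−2) = 63/79 = 0.797.
Mean = 64/(64+17) = 64/81 = 0.790.
Quadratic loss ⇒ the optimal estimator is the posterior mean.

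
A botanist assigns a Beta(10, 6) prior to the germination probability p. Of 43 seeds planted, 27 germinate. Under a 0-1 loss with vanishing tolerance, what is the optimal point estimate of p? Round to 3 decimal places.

Posterior: Beta(10+27, 6+16) = Beta(37, 22).
Mode = (37−1)/(37+22−2) = 36/57 = 0.632.
Mean = 37/(37+22) = 37/59 = 0.627.
This is the posterior mode — the MAP estimate.

0.632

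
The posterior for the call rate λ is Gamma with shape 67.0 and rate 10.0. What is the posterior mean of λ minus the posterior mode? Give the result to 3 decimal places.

Mode = (α−1)/β = 66.0/10.0 = 6.600.
Mean = α/β = 67.0/10.0 = 6.700.
Difference = 6.700 − 6.600 = 0.100.
Mean > mode: the posterior has a right tail.

0.100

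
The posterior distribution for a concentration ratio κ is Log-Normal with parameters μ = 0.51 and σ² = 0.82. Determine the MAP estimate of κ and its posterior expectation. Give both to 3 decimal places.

Mode = exp(μ − σ²) = exp(-0.31) = 0.733.
Mean = exp(μ + σ²/2) = exp(0.920) = 2.509.

MAP: 0.733. Posterior mean: 2.509.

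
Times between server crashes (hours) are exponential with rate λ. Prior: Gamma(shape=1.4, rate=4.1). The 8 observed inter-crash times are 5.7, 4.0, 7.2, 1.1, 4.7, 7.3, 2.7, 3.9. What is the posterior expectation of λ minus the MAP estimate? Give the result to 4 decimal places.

Σ times = 36.6. Posterior: Gamma(shape = 1.4+8 = 9.4, rate = 4.1+36.6 = 40.7).
Mode = (α−1)/β = 8.4/40.7 = 0.2064.
Mean = α/β = 9.4/40.7 = 0.2310.
Difference = 0.2310 − 0.2064 = 0.0246.
The mean is pulled above the mode by the posterior's right skew.

0.0246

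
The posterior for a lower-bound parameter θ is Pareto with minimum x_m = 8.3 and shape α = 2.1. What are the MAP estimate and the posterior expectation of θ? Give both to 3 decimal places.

θ_MAP = 8.300, E[θ|data] = 15.845

The Pareto density is strictly decreasing on [x_m, ∞), so the mode is x_m = 8.300.
Mean = α·x_m/(α−1) = 2.1·8.3/1.1 = 15.845.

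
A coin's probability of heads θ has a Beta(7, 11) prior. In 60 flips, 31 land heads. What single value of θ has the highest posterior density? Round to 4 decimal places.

0.4868

Posterior: Beta(7+31, 11+29) = Beta(38, 40).
Mode = (38−1)/(38+40−2) = 37/76 = 0.4868.
Mean = 38/(38+40) = 38/78 = 0.4872.
This is the posterior mode — the MAP estimate.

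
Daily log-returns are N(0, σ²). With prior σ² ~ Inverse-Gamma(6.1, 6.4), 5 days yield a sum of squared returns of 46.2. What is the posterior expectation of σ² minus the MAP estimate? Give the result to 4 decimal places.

Posterior: Inverse-Gamma(shape = 6.1+5/2 = 8.6, scale = 6.4+46.2/2 = 29.5).
Mode = β/(α+1) = 29.5/9.6 = 3.0729.
Mean = β/(α−1) = 29.5/7.6 = 3.8816.
Difference = 3.8816 − 3.0729 = 0.8087.
The posterior is right-skewed, so the mean exceeds the mode.

0.8087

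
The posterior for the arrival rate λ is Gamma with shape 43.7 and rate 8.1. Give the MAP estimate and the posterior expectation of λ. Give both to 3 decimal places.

λ_MAP = 5.272, E[λ|data] = 5.395

Mode = (α−1)/β = 42.7/8.1 = 5.272.
Mean = α/β = 43.7/8.1 = 5.395.
The mean is pulled above the mode by the posterior's right skew.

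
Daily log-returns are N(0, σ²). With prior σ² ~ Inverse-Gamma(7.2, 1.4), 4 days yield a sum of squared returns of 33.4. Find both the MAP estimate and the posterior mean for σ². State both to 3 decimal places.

Posterior: Inverse-Gamma(shape = 7.2+4/2 = 9.2, scale = 1.4+33.4/2 = 18.1).
Mode = β/(α+1) = 18.1/10.2 = 1.775.
Mean = β/(α−1) = 18.1/8.2 = 2.207.
The posterior is right-skewed, so the mean exceeds the mode.

σ²_MAP = 1.775, E[σ²|data] = 2.207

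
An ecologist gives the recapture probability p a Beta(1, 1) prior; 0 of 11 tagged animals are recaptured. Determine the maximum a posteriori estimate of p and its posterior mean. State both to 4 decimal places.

maximum a posteriori estimate = 0.0000, posterior mean = 0.0769

Posterior: Beta(1+0, 1+11) = Beta(1, 12).
Since α = 1 ≤ 1 and β > 1, the Beta density is monotone decreasing on [0,1]; the mode is at 0.
Mean = 1/(1+12) = 0.0769.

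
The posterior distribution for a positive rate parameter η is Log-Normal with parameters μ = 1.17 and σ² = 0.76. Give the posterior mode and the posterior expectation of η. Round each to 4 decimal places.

MAP = 1.5068; posterior mean = 4.7115

Mode = exp(μ − σ²) = exp(0.41) = 1.5068.
Mean = exp(μ + σ²/2) = exp(1.550) = 4.7115.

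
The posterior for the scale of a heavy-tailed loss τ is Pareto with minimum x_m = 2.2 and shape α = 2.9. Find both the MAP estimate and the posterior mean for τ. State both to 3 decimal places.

τ_MAP = 2.200, E[τ|data] = 3.358

The Pareto density is strictly decreasing on [x_m, ∞), so the mode is x_m = 2.200.
Mean = α·x_m/(α−1) = 2.9·2.2/1.9 = 3.358.
The mean is pulled above the mode by the posterior's right skew.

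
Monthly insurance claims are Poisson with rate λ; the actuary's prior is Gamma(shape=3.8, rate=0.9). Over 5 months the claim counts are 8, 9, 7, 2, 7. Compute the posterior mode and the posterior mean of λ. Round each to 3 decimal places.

MAP: 6.068. Posterior mean: 6.237.

Σ counts = 33. Posterior: Gamma(shape = 3.8+33 = 36.8, rate = 0.9+5 = 5.9).
Mode = (α−1)/β = 35.8/5.9 = 6.068.
Mean = α/β = 36.8/5.9 = 6.237.
Mean > mode: the posterior has a right tail.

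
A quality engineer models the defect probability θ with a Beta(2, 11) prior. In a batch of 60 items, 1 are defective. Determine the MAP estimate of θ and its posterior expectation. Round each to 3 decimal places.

MAP = 0.028, posterior mean = 0.041

Posterior: Beta(2+1, 11+59) = Beta(3, 70).
Mode = (3−1)/(3+70−2) = 2/71 = 0.028.
Mean = 3/(3+70) = 3/73 = 0.041.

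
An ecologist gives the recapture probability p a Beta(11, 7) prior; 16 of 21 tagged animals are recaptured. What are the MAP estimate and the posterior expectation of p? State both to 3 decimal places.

Posterior: Beta(11+16, 7+5) = Beta(27, 12).
Mode = (27−1)/(27+12−2) = 26/37 = 0.703.
Mean = 27/(27+12) = 27/39 = 0.692.

MAP = 0.703; posterior mean = 0.692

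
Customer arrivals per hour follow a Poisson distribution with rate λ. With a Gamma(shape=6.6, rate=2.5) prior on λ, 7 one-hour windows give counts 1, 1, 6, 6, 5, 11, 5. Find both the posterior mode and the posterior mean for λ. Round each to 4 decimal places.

λ_MAP = 4.2737, E[λ|data] = 4.3789

Σ counts = 35. Posterior: Gamma(shape = 6.6+35 = 41.6, rate = 2.5+7 = 9.5).
Mode = (α−1)/β = 40.6/9.5 = 4.2737.
Mean = α/β = 41.6/9.5 = 4.3789.
Right-skewed posterior ⇒ mode < mean.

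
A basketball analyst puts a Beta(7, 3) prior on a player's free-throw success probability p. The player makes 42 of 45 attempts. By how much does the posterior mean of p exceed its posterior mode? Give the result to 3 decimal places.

Posterior: Beta(7+42, 3+3) = Beta(49, 6).
Mode = (49−1)/(49+6−2) = 48/53 = 0.906.
Mean = 49/(49+6) = 49/55 = 0.891.
Difference = 0.891 − 0.906 = -0.015.
Mode > mean: the posterior has a left tail.

-0.015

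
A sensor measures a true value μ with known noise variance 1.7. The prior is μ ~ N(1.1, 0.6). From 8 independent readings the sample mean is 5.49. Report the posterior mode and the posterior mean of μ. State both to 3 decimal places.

Posterior for μ is Normal. Precision-weighted mean: (1/0.6·1.1 + 8/1.7·5.49) / (1/0.6 + 8/1.7) = 4.342.
A Normal posterior is symmetric, so mode = mean.

μ_MAP = 4.342, E[μ|data] = 4.342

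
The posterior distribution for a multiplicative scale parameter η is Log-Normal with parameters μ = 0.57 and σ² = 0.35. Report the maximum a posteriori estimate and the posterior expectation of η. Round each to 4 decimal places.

MAP: 1.2461. Posterior mean: 2.1064.

Mode = exp(μ − σ²) = exp(0.22) = 1.2461.
Mean = exp(μ + σ²/2) = exp(0.745) = 2.1064.
Mean > mode: the posterior has a right tail.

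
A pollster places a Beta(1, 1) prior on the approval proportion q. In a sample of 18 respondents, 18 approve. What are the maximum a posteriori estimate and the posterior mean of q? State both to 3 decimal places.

Posterior: Beta(1+18, 1+0) = Beta(19, 1).
Since β = 1 ≤ 1 and α > 1, the Beta density is monotone increasing on [0,1]; the mode is at 1.
Mean = 19/(19+1) = 0.950.
Mode > mean: the posterior has a left tail.

MAP = 1.000, posterior mean = 0.950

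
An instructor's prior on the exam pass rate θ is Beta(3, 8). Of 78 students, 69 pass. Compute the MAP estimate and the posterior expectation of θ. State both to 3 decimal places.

Posterior: Beta(3+69, 8+9) = Beta(72, 17).
Mode = (72−1)/(72+17−2) = 71/87 = 0.816.
Mean = 72/(72+17) = 72/89 = 0.809.
The posterior is left-skewed, so the mode exceeds the mean.

MAP estimate = 0.816, posterior expectation = 0.809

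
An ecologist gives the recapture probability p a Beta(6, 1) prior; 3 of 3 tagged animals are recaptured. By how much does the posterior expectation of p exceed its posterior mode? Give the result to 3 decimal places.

Posterior: Beta(6+3, 1+0) = Beta(9, 1).
Since β = 1 ≤ 1 and α > 1, the Beta density is monotone increasing on [0,1]; the mode is at 1.
Mean = 9/(9+1) = 0.900.
Difference = 0.900 − 1.000 = -0.100.
The mean is pulled below the mode by the posterior's left skew.

-0.100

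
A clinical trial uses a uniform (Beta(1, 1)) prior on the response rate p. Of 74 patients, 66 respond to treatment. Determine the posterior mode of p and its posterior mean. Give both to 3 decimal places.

Posterior: Beta(1+66, 1+8) = Beta(67, 9).
Mode = (67−1)/(67+9−2) = 66/74 = 0.892.
With a flat prior the MAP equals the MLE, 66/74.
Mean = 67/(67+9) = 67/76 = 0.882.

p_MAP = 0.892, E[p|data] = 0.882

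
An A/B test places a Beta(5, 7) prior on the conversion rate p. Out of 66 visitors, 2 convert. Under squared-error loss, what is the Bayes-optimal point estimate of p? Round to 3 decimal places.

Posterior: Beta(5+2, 7+64) = Beta(7, 71).
Mode = (7−1)/(7+71−2) = 6/76 = 0.079.
Mean = 7/(7+71) = 7/78 = 0.090.
Squared-error loss ⇒ the optimal estimator is the posterior mean.

0.090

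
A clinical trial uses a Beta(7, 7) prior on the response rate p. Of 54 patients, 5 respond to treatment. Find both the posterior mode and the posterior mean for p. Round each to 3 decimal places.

Posterior: Beta(7+5, 7+49) = Beta(12, 56).
Mode = (12−1)/(12+56−2) = 11/66 = 0.167.
Mean = 12/(12+56) = 12/68 = 0.176.
Mean > mode: the posterior has a right tail.

p_MAP = 0.167, E[p|data] = 0.176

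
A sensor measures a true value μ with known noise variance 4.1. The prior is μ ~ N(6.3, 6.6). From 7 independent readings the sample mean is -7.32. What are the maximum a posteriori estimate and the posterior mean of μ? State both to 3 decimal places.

Posterior for μ is Normal. Precision-weighted mean: (1/6.6·6.3 + 7/4.1·-7.32) / (1/6.6 + 7/4.1) = -6.210.
A Normal posterior is symmetric, so mode = mean.

μ_MAP = -6.210, E[μ|data] = -6.210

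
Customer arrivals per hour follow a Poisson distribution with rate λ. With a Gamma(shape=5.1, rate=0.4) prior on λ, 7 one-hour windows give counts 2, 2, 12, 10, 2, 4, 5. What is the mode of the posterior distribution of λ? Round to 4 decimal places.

5.5541

Σ counts = 37. Posterior: Gamma(shape = 5.1+37 = 42.1, rate = 0.4+7 = 7.4).
Mode = (α−1)/β = 41.1/7.4 = 5.5541.
Mean = α/β = 42.1/7.4 = 5.6892.
This is the posterior mode — the MAP estimate.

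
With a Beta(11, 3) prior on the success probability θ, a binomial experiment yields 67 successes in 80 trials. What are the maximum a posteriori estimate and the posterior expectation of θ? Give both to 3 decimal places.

maximum a posteriori estimate = 0.837, posterior expectation = 0.830

Posterior: Beta(11+67, 3+13) = Beta(78, 16).
Mode = (78−1)/(78+16−2) = 77/92 = 0.837.
Mean = 78/(78+16) = 78/94 = 0.830.
Left-skewed posterior ⇒ mean < mode.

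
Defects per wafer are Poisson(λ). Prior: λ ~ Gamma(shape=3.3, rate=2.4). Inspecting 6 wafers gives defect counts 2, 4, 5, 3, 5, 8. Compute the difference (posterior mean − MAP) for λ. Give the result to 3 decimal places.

Σ counts = 27. Posterior: Gamma(shape = 3.3+27 = 30.3, rate = 2.4+6 = 8.4).
Mode = (α−1)/β = 29.3/8.4 = 3.488.
Mean = α/β = 30.3/8.4 = 3.607.
Difference = 3.607 − 3.488 = 0.119.
Right-skewed posterior ⇒ mode < mean.

0.119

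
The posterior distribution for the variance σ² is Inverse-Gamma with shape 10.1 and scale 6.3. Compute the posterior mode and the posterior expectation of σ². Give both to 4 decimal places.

Mode = β/(α+1) = 6.3/11.1 = 0.5676.
Mean = β/(α−1) = 6.3/9.1 = 0.6923.
The posterior is right-skewed, so the mean exceeds the mode.

MAP = 0.5676, posterior mean = 0.6923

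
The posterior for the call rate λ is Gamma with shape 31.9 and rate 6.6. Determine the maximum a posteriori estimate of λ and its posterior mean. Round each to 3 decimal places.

MAP = 4.682, posterior mean = 4.833

Mode = (α−1)/β = 30.9/6.6 = 4.682.
Mean = α/β = 31.9/6.6 = 4.833.
Right-skewed posterior ⇒ mode < mean.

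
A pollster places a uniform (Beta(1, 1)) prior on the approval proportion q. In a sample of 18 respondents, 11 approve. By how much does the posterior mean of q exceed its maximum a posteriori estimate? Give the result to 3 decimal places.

Posterior: Beta(1+11, 1+7) = Beta(12, 8).
Mode = (12−1)/(12+8−2) = 11/18 = 0.611.
With a flat prior the MAP equals the MLE, 11/18.
Mean = 12/(12+8) = 12/20 = 0.600.
Difference = 0.600 − 0.611 = -0.011.
The posterior is left-skewed, so the mode exceeds the mean.

-0.011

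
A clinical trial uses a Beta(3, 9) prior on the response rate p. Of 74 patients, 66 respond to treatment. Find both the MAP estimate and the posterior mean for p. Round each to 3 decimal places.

Posterior: Beta(3+66, 9+8) = Beta(69, 17).
Mode = (69−1)/(69+17−2) = 68/84 = 0.810.
Mean = 69/(69+17) = 69/86 = 0.802.

MAP: 0.810. Posterior mean: 0.802.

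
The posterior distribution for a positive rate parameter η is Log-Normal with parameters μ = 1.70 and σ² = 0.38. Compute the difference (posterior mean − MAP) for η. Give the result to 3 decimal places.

2.876

Mode = exp(μ − σ²) = exp(1.32) = 3.743.
Mean = exp(μ + σ²/2) = exp(1.890) = 6.619.
Difference = 6.619 − 3.743 = 2.876.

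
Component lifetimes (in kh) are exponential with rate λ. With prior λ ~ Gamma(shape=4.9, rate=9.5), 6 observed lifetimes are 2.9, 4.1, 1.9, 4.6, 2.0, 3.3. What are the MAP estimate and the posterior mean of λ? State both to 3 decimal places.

Σ times = 18.8. Posterior: Gamma(shape = 4.9+6 = 10.9, rate = 9.5+18.8 = 28.3).
Mode = (α−1)/β = 9.9/28.3 = 0.350.
Mean = α/β = 10.9/28.3 = 0.385.

MAP estimate = 0.350, posterior mean = 0.385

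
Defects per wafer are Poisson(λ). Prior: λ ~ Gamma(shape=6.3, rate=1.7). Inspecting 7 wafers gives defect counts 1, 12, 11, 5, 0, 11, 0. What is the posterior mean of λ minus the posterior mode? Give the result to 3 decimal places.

Σ counts = 40. Posterior: Gamma(shape = 6.3+40 = 46.3, rate = 1.7+7 = 8.7).
Mode = (α−1)/β = 45.3/8.7 = 5.207.
Mean = α/β = 46.3/8.7 = 5.322.
Difference = 5.322 − 5.207 = 0.115.
The posterior is right-skewed, so the mean exceeds the mode.

0.115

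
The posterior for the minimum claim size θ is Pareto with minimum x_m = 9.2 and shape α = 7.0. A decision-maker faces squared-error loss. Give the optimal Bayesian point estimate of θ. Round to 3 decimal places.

10.733

The Pareto density is strictly decreasing on [x_m, ∞), so the mode is x_m = 9.200.
Mean = α·x_m/(α−1) = 7.0·9.2/6.0 = 10.733.
Squared-error loss ⇒ the optimal estimator is the posterior mean.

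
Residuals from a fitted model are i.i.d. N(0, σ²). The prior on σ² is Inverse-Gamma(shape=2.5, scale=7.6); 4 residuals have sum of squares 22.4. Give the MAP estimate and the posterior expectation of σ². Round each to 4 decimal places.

Posterior: Inverse-Gamma(shape = 2.5+4/2 = 4.5, scale = 7.6+22.4/2 = 18.8).
Mode = β/(α+1) = 18.8/5.5 = 3.4182.
Mean = β/(α−1) = 18.8/3.5 = 5.3714.
Right-skewed posterior ⇒ mode < mean.

MAP: 3.4182. Posterior mean: 5.3714.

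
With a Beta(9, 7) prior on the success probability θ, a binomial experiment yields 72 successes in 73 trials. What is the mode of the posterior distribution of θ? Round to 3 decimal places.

Posterior: Beta(9+72, 7+1) = Beta(81, 8).
Mode = (81−1)/(81+8−2) = 80/87 = 0.920.
Mean = 81/(81+8) = 81/89 = 0.910.
This is the posterior mode — the MAP estimate.

0.920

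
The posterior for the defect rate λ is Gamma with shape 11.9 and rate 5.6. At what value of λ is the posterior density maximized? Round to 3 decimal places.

1.946

Mode = (α−1)/β = 10.9/5.6 = 1.946.
Mean = α/β = 11.9/5.6 = 2.125.
This is the posterior mode — the MAP estimate.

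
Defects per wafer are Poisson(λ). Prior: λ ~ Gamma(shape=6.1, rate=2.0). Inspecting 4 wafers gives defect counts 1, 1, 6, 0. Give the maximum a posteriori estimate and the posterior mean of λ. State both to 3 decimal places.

λ_MAP = 2.183, E[λ|data] = 2.350

Σ counts = 8. Posterior: Gamma(shape = 6.1+8 = 14.1, rate = 2.0+4 = 6.0).
Mode = (α−1)/β = 13.1/6.0 = 2.183.
Mean = α/β = 14.1/6.0 = 2.350.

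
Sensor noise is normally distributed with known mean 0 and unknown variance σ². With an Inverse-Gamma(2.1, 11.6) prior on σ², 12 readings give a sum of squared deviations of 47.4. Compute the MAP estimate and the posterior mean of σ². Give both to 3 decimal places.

Posterior: Inverse-Gamma(shape = 2.1+12/2 = 8.1, scale = 11.6+47.4/2 = 35.3).
Mode = β/(α+1) = 35.3/9.1 = 3.879.
Mean = β/(α−1) = 35.3/7.1 = 4.972.

σ²_MAP = 3.879, E[σ²|data] = 4.972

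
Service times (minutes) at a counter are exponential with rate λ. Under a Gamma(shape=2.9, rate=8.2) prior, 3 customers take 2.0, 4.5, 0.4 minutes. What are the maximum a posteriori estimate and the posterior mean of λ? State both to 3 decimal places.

Σ times = 6.9. Posterior: Gamma(shape = 2.9+3 = 5.9, rate = 8.2+6.9 = 15.1).
Mode = (α−1)/β = 4.9/15.1 = 0.325.
Mean = α/β = 5.9/15.1 = 0.391.

maximum a posteriori estimate = 0.325, posterior mean = 0.391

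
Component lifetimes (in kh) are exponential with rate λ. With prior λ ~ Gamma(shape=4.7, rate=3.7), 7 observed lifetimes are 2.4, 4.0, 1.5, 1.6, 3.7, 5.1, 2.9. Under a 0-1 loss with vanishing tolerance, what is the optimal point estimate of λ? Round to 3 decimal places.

0.430

Σ times = 21.2. Posterior: Gamma(shape = 4.7+7 = 11.7, rate = 3.7+21.2 = 24.9).
Mode = (α−1)/β = 10.7/24.9 = 0.430.
Mean = α/β = 11.7/24.9 = 0.470.
This is the posterior mode — the MAP estimate.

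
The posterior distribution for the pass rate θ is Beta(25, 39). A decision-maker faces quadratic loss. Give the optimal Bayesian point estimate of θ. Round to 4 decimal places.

0.3906

Mode = (25−1)/(25+39−2) = 24/62 = 0.3871.
Mean = 25/(25+39) = 25/64 = 0.3906.
Quadratic loss ⇒ the optimal estimator is the posterior mean.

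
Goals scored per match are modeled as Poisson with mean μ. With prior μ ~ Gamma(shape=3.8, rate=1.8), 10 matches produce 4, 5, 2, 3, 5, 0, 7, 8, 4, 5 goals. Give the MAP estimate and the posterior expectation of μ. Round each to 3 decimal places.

MAP: 3.881. Posterior mean: 3.966.

Σ counts = 43. Posterior: Gamma(shape = 3.8+43 = 46.8, rate = 1.8+10 = 11.8).
Mode = (α−1)/β = 45.8/11.8 = 3.881.
Mean = α/β = 46.8/11.8 = 3.966.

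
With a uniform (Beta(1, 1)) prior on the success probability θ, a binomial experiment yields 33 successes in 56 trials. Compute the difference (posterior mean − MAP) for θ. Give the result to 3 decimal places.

Posterior: Beta(1+33, 1+23) = Beta(34, 24).
Mode = (34−1)/(34+24−2) = 33/56 = 0.589.
With a flat prior the MAP equals the MLE, 33/56.
Mean = 34/(34+24) = 34/58 = 0.586.
Difference = 0.586 − 0.589 = -0.003.

-0.003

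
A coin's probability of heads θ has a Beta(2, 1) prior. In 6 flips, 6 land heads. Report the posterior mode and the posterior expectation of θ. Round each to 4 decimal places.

MAP = 1.0000; posterior mean = 0.8889

Posterior: Beta(2+6, 1+0) = Beta(8, 1).
Since β = 1 ≤ 1 and α > 1, the Beta density is monotone increasing on [0,1]; the mode is at 1.
Mean = 8/(8+1) = 0.8889.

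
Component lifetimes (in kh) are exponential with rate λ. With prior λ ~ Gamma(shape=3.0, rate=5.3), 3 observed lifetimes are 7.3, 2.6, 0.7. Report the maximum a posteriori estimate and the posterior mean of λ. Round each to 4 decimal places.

Σ times = 10.6. Posterior: Gamma(shape = 3.0+3 = 6.0, rate = 5.3+10.6 = 15.9).
Mode = (α−1)/β = 5.0/15.9 = 0.3145.
Mean = α/β = 6.0/15.9 = 0.3774.

MAP = 0.3145, posterior mean = 0.3774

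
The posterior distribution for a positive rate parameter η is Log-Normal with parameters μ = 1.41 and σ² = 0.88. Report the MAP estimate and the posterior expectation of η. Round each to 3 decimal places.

MAP = 1.699, posterior mean = 6.360

Mode = exp(μ − σ²) = exp(0.53) = 1.699.
Mean = exp(μ + σ²/2) = exp(1.850) = 6.360.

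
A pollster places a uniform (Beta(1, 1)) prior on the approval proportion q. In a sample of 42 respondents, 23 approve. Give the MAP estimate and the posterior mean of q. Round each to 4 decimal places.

MAP: 0.5476. Posterior mean: 0.5455.

Posterior: Beta(1+23, 1+19) = Beta(24, 20).
Mode = (24−1)/(24+20−2) = 23/42 = 0.5476.
Mean = 24/(24+20) = 24/44 = 0.5455.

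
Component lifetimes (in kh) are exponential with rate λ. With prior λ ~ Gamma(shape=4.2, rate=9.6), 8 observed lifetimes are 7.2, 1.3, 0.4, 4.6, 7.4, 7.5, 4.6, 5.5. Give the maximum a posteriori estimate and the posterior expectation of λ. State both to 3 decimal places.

λ_MAP = 0.233, E[λ|data] = 0.254

Σ times = 38.5. Posterior: Gamma(shape = 4.2+8 = 12.2, rate = 9.6+38.5 = 48.1).
Mode = (α−1)/β = 11.2/48.1 = 0.233.
Mean = α/β = 12.2/48.1 = 0.254.
Right-skewed posterior ⇒ mode < mean.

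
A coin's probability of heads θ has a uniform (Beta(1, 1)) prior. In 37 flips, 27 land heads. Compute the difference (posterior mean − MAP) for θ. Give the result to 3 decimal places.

-0.012

Posterior: Beta(1+27, 1+10) = Beta(28, 11).
Mode = (28−1)/(28+11−2) = 27/37 = 0.730.
Mean = 28/(28+11) = 28/39 = 0.718.
Difference = 0.718 − 0.730 = -0.012.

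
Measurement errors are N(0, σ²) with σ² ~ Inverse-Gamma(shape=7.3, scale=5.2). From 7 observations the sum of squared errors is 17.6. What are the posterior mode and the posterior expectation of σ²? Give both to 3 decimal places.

Posterior: Inverse-Gamma(shape = 7.3+7/2 = 10.8, scale = 5.2+17.6/2 = 14.0).
Mode = β/(α+1) = 14.0/11.8 = 1.186.
Mean = β/(α−1) = 14.0/9.8 = 1.429.

MAP = 1.186; posterior mean = 1.429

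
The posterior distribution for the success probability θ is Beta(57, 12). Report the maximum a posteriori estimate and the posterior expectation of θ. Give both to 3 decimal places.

Mode = (57−1)/(57+12−2) = 56/67 = 0.836.
Mean = 57/(57+12) = 57/69 = 0.826.

MAP = 0.836, posterior mean = 0.826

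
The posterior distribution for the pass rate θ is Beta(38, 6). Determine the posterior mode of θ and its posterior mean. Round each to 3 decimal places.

MAP: 0.881. Posterior mean: 0.864.

Mode = (38−1)/(38+6−2) = 37/42 = 0.881.
Mean = 38/(38+6) = 38/44 = 0.864.
The mean is pulled below the mode by the posterior's left skew.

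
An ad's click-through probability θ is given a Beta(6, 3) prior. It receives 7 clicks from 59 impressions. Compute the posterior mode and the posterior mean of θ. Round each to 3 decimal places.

Posterior: Beta(6+7, 3+52) = Beta(13, 55).
Mode = (13−1)/(13+55−2) = 12/66 = 0.182.
Mean = 13/(13+55) = 13/68 = 0.191.

MAP = 0.182; posterior mean = 0.191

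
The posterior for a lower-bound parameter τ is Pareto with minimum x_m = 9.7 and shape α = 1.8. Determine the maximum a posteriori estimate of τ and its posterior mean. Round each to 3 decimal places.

MAP: 9.700. Posterior mean: 21.825.

The Pareto density is strictly decreasing on [x_m, ∞), so the mode is x_m = 9.700.
Mean = α·x_m/(α−1) = 1.8·9.7/0.8 = 21.825.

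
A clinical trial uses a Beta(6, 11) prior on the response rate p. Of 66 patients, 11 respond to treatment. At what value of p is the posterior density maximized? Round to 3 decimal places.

0.198

Posterior: Beta(6+11, 11+55) = Beta(17, 66).
Mode = (17−1)/(17+66−2) = 16/81 = 0.198.
Mean = 17/(17+66) = 17/83 = 0.205.
This is the posterior mode — the MAP estimate.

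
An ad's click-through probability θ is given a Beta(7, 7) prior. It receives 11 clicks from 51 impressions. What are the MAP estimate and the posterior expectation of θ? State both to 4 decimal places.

Posterior: Beta(7+11, 7+40) = Beta(18, 47).
Mode = (18−1)/(18+47−2) = 17/63 = 0.2698.
Mean = 18/(18+47) = 18/65 = 0.2769.

MAP = 0.2698; posterior mean = 0.2769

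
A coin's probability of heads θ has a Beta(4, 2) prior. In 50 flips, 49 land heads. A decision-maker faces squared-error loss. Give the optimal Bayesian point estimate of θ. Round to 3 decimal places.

0.946

Posterior: Beta(4+49, 2+1) = Beta(53, 3).
Mode = (53−1)/(53+3−2) = 52/54 = 0.963.
Mean = 53/(53+3) = 53/56 = 0.946.
Squared-error loss ⇒ the optimal estimator is the posterior mean.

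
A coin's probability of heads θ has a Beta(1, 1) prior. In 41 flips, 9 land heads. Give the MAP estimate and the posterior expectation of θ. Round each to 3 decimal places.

MAP = 0.220, posterior mean = 0.233

Posterior: Beta(1+9, 1+32) = Beta(10, 33).
Mode = (10−1)/(10+33−2) = 9/41 = 0.220.
With a flat prior the MAP equals the MLE, 9/41.
Mean = 10/(10+33) = 10/43 = 0.233.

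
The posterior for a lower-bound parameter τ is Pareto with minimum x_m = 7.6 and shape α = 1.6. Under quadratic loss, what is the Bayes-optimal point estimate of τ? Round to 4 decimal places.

20.2667

The Pareto density is strictly decreasing on [x_m, ∞), so the mode is x_m = 7.6000.
Mean = α·x_m/(α−1) = 1.6·7.6/0.6 = 20.2667.
Quadratic loss ⇒ the optimal estimator is the posterior mean.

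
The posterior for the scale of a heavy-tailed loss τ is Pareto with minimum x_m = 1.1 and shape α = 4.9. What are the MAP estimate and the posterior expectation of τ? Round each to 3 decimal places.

MAP = 1.100, posterior mean = 1.382

The Pareto density is strictly decreasing on [x_m, ∞), so the mode is x_m = 1.100.
Mean = α·x_m/(α−1) = 4.9·1.1/3.9 = 1.382.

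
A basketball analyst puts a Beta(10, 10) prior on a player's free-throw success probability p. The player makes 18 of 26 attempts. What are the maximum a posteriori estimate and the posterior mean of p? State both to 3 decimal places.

Posterior: Beta(10+18, 10+8) = Beta(28, 18).
Mode = (28−1)/(28+18−2) = 27/44 = 0.614.
Mean = 28/(28+18) = 28/46 = 0.609.

MAP: 0.614. Posterior mean: 0.609.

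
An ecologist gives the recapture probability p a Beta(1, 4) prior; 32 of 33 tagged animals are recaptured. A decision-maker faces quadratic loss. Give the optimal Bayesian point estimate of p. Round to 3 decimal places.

Posterior: Beta(1+32, 4+1) = Beta(33, 5).
Mode = (33−1)/(33+5−2) = 32/36 = 0.889.
Mean = 33/(33+5) = 33/38 = 0.868.
Quadratic loss ⇒ the optimal estimator is the posterior mean.

0.868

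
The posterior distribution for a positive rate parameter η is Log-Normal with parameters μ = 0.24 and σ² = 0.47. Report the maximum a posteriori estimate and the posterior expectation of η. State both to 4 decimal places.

Mode = exp(μ − σ²) = exp(-0.23) = 0.7945.
Mean = exp(μ + σ²/2) = exp(0.475) = 1.6080.

MAP: 0.7945. Posterior mean: 1.6080.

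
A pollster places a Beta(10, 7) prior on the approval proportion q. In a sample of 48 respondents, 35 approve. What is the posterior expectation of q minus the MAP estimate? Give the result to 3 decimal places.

Posterior: Beta(10+35, 7+13) = Beta(45, 20).
Mode = (45−1)/(45+20−2) = 44/63 = 0.698.
Mean = 45/(45+20) = 45/65 = 0.692.
Difference = 0.692 − 0.698 = -0.006.

-0.006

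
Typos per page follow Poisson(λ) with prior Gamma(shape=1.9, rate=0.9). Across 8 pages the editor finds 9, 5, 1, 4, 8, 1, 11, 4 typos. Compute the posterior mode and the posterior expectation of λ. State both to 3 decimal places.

posterior mode = 4.933, posterior expectation = 5.045

Σ counts = 43. Posterior: Gamma(shape = 1.9+43 = 44.9, rate = 0.9+8 = 8.9).
Mode = (α−1)/β = 43.9/8.9 = 4.933.
Mean = α/β = 44.9/8.9 = 5.045.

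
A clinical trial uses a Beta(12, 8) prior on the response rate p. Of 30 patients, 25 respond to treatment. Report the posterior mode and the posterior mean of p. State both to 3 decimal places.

MAP = 0.750; posterior mean = 0.740

Posterior: Beta(12+25, 8+5) = Beta(37, 13).
Mode = (37−1)/(37+13−2) = 36/48 = 0.750.
Mean = 37/(37+13) = 37/50 = 0.740.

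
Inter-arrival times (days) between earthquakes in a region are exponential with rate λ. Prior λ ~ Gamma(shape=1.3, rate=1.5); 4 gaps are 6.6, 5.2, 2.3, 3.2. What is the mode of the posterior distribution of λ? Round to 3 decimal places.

0.229

Σ times = 17.3. Posterior: Gamma(shape = 1.3+4 = 5.3, rate = 1.5+17.3 = 18.8).
Mode = (α−1)/β = 4.3/18.8 = 0.229.
Mean = α/β = 5.3/18.8 = 0.282.
This is the posterior mode — the MAP estimate.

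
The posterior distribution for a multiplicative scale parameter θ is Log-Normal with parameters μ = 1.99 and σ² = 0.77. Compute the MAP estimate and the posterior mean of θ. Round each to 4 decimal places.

θ_MAP = 3.3872, E[θ|data] = 10.7510

Mode = exp(μ − σ²) = exp(1.22) = 3.3872.
Mean = exp(μ + σ²/2) = exp(2.375) = 10.7510.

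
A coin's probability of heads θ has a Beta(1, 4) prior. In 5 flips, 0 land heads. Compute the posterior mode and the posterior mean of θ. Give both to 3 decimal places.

MAP = 0.000, posterior mean = 0.100

Posterior: Beta(1+0, 4+5) = Beta(1, 9).
Since α = 1 ≤ 1 and β > 1, the Beta density is monotone decreasing on [0,1]; the mode is at 0.
Mean = 1/(1+9) = 0.100.
Mean > mode: the posterior has a right tail.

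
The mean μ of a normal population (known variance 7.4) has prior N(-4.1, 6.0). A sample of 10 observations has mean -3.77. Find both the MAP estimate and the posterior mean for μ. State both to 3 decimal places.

Posterior for μ is Normal. Precision-weighted mean: (1/6.0·-4.1 + 10/7.4·-3.77) / (1/6.0 + 10/7.4) = -3.806.
A Normal posterior is symmetric, so mode = mean.

MAP = -3.806, posterior mean = -3.806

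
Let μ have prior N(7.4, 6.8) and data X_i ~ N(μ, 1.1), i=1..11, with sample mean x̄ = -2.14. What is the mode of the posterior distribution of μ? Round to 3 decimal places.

Posterior for μ is Normal. Precision-weighted mean: (1/6.8·7.4 + 11/1.1·-2.14) / (1/6.8 + 11/1.1) = -2.002.
A Normal posterior is symmetric, so mode = mean.
This is the posterior mode — the MAP estimate.

-2.002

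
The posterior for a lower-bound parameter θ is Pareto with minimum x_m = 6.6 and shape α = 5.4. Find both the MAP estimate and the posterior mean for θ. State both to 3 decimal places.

The Pareto density is strictly decreasing on [x_m, ∞), so the mode is x_m = 6.600.
Mean = α·x_m/(α−1) = 5.4·6.6/4.4 = 8.100.
Mean > mode: the posterior has a right tail.

MAP: 6.600. Posterior mean: 8.100.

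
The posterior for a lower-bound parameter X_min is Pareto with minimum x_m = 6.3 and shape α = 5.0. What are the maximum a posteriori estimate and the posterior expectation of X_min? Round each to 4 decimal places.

The Pareto density is strictly decreasing on [x_m, ∞), so the mode is x_m = 6.3000.
Mean = α·x_m/(α−1) = 5.0·6.3/4.0 = 7.8750.
Right-skewed posterior ⇒ mode < mean.

X_min_MAP = 6.3000, E[X_min|data] = 7.8750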